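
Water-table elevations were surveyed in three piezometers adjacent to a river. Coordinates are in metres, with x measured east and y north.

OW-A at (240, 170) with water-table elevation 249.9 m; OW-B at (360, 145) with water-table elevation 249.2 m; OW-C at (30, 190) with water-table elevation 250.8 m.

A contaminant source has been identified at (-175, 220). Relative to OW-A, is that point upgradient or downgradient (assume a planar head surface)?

With h = a·x + b·y + c and OW-A as origin, the differences give:
  120·a + (-25)·b = -0.7
  (-210)·a + 20·b = +0.9
Eliminate b (×20 and ×(-25), subtract): -2850·a = 8.50 → a = ∂h/∂x = -0.002982
Back-substitute: b = ∂h/∂y = +0.01368.
Head at (-175, 220) = 249.9 + (-0.002982)·(-415) + (+0.01368)·(50) = 251.82 m.
That is higher than the 249.9 m at OW-A, so the point is upgradient.

upgradient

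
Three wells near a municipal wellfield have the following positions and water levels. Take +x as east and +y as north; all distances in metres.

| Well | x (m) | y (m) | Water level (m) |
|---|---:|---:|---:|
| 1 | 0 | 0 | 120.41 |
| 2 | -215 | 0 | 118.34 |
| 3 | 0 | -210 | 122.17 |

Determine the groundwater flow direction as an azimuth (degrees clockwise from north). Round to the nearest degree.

∂h/∂x = (118.34 − 120.41) / (-215 − 0) = +0.009628
∂h/∂y = (122.17 − 120.41) / (-210 − 0) = -0.008381
Flow direction (−∇h) has components (-0.009628 E, +0.008381 N).
Azimuth = atan2(E, N) = atan2(-0.009628, +0.008381) = 311.0° ≈ 311°.

311°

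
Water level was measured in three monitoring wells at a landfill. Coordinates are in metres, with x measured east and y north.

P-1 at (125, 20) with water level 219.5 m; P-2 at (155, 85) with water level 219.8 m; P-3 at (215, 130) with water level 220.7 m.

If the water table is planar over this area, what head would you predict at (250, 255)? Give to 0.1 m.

Taking P-1 as reference: P-2−P-1 = (30, 65, +0.3); P-3−P-1 = (90, 110, +1.2).
Determinant of the coordinate differences = 30·110 − 90·65 = -2550.
∂h/∂x = [(+0.3)·110 − (+1.2)·65] / -2550 = +0.01765
∂h/∂y = [30·(+1.2) − 90·(+0.3)] / -2550 = -0.003529
h(250, 255) = 219.5 + (+0.01765)·(125) + (-0.003529)·(235) = 219.5 +2.206 -0.829 = 220.876 m.

220.9 m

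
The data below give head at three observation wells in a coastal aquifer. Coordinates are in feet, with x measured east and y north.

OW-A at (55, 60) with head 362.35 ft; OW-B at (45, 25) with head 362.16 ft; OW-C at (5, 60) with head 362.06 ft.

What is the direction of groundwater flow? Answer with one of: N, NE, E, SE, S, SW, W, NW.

Taking OW-A as reference: OW-B−OW-A = (-10, -35, -0.19); OW-C−OW-A = (-50, 0, -0.29).
Solve a·Δx + b·Δy = Δh: det = (-10)·0 − (-50)·(-35) = -1750.
∂h/∂x = [(-0.19)·0 − (-0.29)·(-35)] / -1750 = +0.005800
∂h/∂y = [(-10)·(-0.29) − (-50)·(-0.19)] / -1750 = +0.003771
Flow = −∇h = (-0.005800 east, -0.003771 north), which points southwest.

SW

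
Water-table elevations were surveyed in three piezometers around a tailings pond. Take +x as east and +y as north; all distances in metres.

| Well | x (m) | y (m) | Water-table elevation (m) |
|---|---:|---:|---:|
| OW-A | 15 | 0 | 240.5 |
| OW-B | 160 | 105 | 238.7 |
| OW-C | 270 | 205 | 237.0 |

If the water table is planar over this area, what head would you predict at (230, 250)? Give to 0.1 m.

Three-point gradient (reference OW-A): Δ to OW-B = (145, 105, -1.8), Δ to OW-C = (255, 205, -3.5).
∂h/∂x = -0.0005085, ∂h/∂y = -0.01644 (det = 2950).
h(230, 250) = 240.5 + (-0.0005085)·(215) + (-0.01644)·(250) = 240.5 -0.109 -4.110 = 236.281 m.

236.3 m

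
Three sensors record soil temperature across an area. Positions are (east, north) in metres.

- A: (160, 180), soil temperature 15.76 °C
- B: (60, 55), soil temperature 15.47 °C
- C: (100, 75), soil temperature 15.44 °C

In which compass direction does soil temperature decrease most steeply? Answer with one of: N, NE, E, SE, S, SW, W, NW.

SE

With T = a·x + b·y + c and A as origin, the differences give:
  (-100)·a + (-125)·b = -0.29
  (-60)·a + (-105)·b = -0.32
Eliminate b (×(-105) and ×(-125), subtract): 3000·a = -9.550 → a = ∂T/∂x = -0.003183
Back-substitute: b = ∂T/∂y = +0.004867.
Steepest decrease is along −∇f = (+0.003183 E, -0.004867 N) → southeast.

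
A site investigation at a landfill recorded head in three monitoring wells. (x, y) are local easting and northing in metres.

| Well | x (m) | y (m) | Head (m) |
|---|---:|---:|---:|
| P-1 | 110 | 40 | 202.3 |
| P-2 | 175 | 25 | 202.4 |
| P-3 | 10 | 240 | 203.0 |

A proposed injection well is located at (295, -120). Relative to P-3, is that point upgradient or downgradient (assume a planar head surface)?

Differences from P-1: to P-2 (Δx, Δy, Δh) = (65, -15, +0.1); to P-3 = (-100, 200, +0.7).
Solve a·Δx + b·Δy = Δh: det = 65·200 − (-100)·(-15) = 11500.
∂h/∂x = [(+0.1)·200 − (+0.7)·(-15)] / 11500 = +0.002652
∂h/∂y = [65·(+0.7) − (-100)·(+0.1)] / 11500 = +0.004826
Head at (295, -120) = 202.3 + (+0.002652)·(185) + (+0.004826)·(-160) = 202.02 m.
That is lower than the 203.0 m at P-3, so the point is downgradient.

downgradient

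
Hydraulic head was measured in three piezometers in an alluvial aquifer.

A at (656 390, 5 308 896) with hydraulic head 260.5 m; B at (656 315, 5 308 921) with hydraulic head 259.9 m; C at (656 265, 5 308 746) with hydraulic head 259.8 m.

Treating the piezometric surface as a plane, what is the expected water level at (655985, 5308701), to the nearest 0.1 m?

Taking A as reference: B−A = (-75, 25, -0.6); C−A = (-125, -150, -0.7).
Determinant of the coordinate differences = (-75)·(-150) − (-125)·25 = 14375.
∂h/∂x = [(-0.6)·(-150) − (-0.7)·25] / 14375 = +0.007478
∂h/∂y = [(-75)·(-0.7) − (-125)·(-0.6)] / 14375 = -0.001565
h(655985, 5308701) = 260.5 + (+0.007478)·(-405) + (-0.001565)·(-195) = 260.5 -3.029 +0.305 = 257.777 m.

257.8 m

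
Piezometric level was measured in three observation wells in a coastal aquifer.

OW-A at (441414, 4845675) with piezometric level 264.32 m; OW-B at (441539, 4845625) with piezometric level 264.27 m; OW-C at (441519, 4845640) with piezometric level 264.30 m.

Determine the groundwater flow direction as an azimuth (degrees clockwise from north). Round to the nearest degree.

Differences from OW-A: to OW-B (Δx, Δy, Δh) = (125, -50, -0.05); to OW-C = (105, -35, -0.02).
Solve a·Δx + b·Δy = Δh: det = 125·(-35) − 105·(-50) = 875.
∂h/∂x = [(-0.05)·(-35) − (-0.02)·(-50)] / 875 = +0.0008571
∂h/∂y = [125·(-0.02) − 105·(-0.05)] / 875 = +0.003143
Flow direction (−∇h) has components (-0.0008571 E, -0.003143 N).
Azimuth = atan2(E, N) = atan2(-0.0008571, -0.003143) = 195.3° ≈ 195°.

195°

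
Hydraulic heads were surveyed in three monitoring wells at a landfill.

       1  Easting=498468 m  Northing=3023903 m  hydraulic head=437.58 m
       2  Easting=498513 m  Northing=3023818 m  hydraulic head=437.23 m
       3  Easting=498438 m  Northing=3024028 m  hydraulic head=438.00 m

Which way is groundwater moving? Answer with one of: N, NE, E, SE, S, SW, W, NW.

SE

Differences from 1: to 2 (Δx, Δy, Δh) = (45, -85, -0.35); to 3 = (-30, 125, +0.42).
Solve a·Δx + b·Δy = Δh: det = 45·125 − (-30)·(-85) = 3075.
∂h/∂x = [(-0.35)·125 − (+0.42)·(-85)] / 3075 = -0.002618
∂h/∂y = [45·(+0.42) − (-30)·(-0.35)] / 3075 = +0.002732
Flow = −∇h = (+0.002618 east, -0.002732 north), which points southeast.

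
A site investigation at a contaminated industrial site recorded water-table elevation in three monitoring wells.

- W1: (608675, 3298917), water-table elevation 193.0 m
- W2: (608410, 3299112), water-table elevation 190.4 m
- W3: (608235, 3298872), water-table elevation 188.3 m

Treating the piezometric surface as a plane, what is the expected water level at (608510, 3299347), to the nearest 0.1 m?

191.7 m

Differences from W1: to W2 (Δx, Δy, Δh) = (-265, 195, -2.6); to W3 = (-440, -45, -4.7).
Solve a·Δx + b·Δy = Δh: det = (-265)·(-45) − (-440)·195 = 97725.
∂h/∂x = [(-2.6)·(-45) − (-4.7)·195] / 97725 = +0.01058
∂h/∂y = [(-265)·(-4.7) − (-440)·(-2.6)] / 97725 = +0.001039
h(608510, 3299347) = 193.0 + (+0.01058)·(-165) + (+0.001039)·(430) = 193.0 -1.745 +0.447 = 191.702 m.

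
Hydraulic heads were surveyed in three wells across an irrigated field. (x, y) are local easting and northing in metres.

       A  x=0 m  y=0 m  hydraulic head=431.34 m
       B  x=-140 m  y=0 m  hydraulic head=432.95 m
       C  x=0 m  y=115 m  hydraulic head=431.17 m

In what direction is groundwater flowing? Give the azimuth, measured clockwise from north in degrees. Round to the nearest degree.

083°

∂h/∂x = (432.95 − 431.34) / (-140 − 0) = -0.01150
∂h/∂y = (431.17 − 431.34) / (115 − 0) = -0.001478
Flow direction (−∇h) has components (+0.01150 E, +0.001478 N).
Azimuth = atan2(E, N) = atan2(+0.01150, +0.001478) = 82.7° ≈ 083°.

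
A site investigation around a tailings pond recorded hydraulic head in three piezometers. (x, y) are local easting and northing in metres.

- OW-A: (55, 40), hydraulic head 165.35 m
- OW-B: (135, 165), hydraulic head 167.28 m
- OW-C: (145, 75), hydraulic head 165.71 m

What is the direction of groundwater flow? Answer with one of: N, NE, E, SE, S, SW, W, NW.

S

Three-point gradient (reference OW-A): Δ to OW-B = (80, 125, +1.93), Δ to OW-C = (90, 35, +0.36).
∂h/∂x = -0.002669, ∂h/∂y = +0.01715 (det = -8450).
Flow = −∇h = (+0.002669 east, -0.01715 north), which points south.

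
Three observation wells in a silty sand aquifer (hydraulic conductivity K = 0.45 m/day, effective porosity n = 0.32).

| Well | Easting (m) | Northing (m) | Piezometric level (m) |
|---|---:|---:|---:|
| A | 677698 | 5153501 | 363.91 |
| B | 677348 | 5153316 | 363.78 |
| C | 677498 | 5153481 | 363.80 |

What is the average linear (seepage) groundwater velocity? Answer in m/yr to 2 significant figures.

Taking A as reference: B−A = (-350, -185, -0.13); C−A = (-200, -20, -0.11).
Determinant of the coordinate differences = (-350)·(-20) − (-200)·(-185) = -30000.
∂h/∂x = [(-0.13)·(-20) − (-0.11)·(-185)] / -30000 = +0.0005917
∂h/∂y = [(-350)·(-0.11) − (-200)·(-0.13)] / -30000 = -0.0004167
|∇h| = √(0.0005917² + -0.0004167²) = 0.0007237
Seepage velocity v = K·i/n = 0.45 × 0.0007237 / 0.32 = 0.001018 m/day = 0.3718 m/yr.

0.37 m/yr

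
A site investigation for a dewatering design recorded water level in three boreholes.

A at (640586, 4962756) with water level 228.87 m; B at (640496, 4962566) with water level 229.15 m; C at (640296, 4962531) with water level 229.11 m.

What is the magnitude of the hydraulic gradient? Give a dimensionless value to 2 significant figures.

Differences from A: to B (Δx, Δy, Δh) = (-90, -190, +0.28); to C = (-290, -225, +0.24).
Solve a·Δx + b·Δy = Δh: det = (-90)·(-225) − (-290)·(-190) = -34850.
∂h/∂x = [(+0.28)·(-225) − (+0.24)·(-190)] / -34850 = +0.0004993
∂h/∂y = [(-90)·(+0.24) − (-290)·(+0.28)] / -34850 = -0.001710
|∇h| = √(0.0004993² + -0.001710²) = 0.001781

0.0018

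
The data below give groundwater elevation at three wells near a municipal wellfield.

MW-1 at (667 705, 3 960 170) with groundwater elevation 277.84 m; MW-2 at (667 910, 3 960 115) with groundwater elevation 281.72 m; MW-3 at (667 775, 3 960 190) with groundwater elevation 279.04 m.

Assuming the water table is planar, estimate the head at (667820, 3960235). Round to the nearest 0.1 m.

Three-point gradient (reference MW-1): Δ to MW-2 = (205, -55, +3.88), Δ to MW-3 = (70, 20, +1.20).
∂h/∂x = +0.01806, ∂h/∂y = -0.003220 (det = 7950).
h(667820, 3960235) = 277.84 + (+0.01806)·(115) + (-0.003220)·(65) = 277.84 +2.077 -0.209 = 279.708 m.

279.7 m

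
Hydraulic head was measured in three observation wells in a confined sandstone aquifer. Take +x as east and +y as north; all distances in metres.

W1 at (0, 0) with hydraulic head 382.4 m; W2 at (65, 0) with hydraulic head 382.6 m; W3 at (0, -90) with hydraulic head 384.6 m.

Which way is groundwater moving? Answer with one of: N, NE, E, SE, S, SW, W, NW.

N

∂h/∂x = (382.6 − 382.4) / (65 − 0) = +0.003077
∂h/∂y = (384.6 − 382.4) / (-90 − 0) = -0.02444
Flow = −∇h = (-0.003077 east, +0.02444 north), which points north.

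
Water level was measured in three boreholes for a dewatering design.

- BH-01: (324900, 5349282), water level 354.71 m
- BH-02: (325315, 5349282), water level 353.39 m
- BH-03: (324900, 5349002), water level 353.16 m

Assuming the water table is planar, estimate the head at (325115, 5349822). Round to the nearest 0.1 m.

357.0 m

∂h/∂x = (353.39 − 354.71) / (325315 − 324900) = -0.003181
∂h/∂y = (353.16 − 354.71) / (5349002 − 5349282) = +0.005536
h(325115, 5349822) = 354.71 + (-0.003181)·(215) + (+0.005536)·(540) = 354.71 -0.684 +2.989 = 357.015 m.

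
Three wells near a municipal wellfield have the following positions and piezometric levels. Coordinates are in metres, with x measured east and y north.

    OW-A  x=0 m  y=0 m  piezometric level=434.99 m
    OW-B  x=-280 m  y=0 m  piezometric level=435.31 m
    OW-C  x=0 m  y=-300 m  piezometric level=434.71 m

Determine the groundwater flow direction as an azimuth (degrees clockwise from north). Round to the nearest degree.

∂h/∂x = (435.31 − 434.99) / (-280 − 0) = -0.001143
∂h/∂y = (434.71 − 434.99) / (-300 − 0) = +0.0009333
Flow direction (−∇h) has components (+0.001143 E, -0.0009333 N).
Azimuth = atan2(E, N) = atan2(+0.001143, -0.0009333) = 129.2° ≈ 129°.

129°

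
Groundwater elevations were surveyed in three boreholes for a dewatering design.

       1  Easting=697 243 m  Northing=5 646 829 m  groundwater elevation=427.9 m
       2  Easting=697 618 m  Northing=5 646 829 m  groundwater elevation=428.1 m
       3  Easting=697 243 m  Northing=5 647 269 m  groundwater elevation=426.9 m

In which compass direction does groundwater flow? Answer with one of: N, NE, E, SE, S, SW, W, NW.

∂h/∂x = (428.1 − 427.9) / (697618 − 697243) = +0.0005333
∂h/∂y = (426.9 − 427.9) / (5647269 − 5646829) = -0.002273
Flow = −∇h = (-0.0005333 east, +0.002273 north), which points north.

N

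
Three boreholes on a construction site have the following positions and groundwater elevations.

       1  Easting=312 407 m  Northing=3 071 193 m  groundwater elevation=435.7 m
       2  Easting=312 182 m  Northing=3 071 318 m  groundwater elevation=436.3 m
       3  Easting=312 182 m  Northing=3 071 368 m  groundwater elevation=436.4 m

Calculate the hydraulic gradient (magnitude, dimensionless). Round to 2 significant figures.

0.0025

Taking 1 as reference: 2−1 = (-225, 125, +0.6); 3−1 = (-225, 175, +0.7).
Determinant of the coordinate differences = (-225)·175 − (-225)·125 = -11250.
∂h/∂x = [(+0.6)·175 − (+0.7)·125] / -11250 = -0.001556
∂h/∂y = [(-225)·(+0.7) − (-225)·(+0.6)] / -11250 = +0.002000
|∇h| = √(-0.001556² + 0.002000²) = 0.002534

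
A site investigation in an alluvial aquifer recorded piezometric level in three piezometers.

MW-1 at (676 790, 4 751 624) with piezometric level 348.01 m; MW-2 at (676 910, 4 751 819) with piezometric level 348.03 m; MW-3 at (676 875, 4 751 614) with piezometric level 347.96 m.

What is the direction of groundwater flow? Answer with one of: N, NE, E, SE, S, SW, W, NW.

SE

Differences from MW-1: to MW-2 (Δx, Δy, Δh) = (120, 195, +0.02); to MW-3 = (85, -10, -0.05).
Determinant of the coordinate differences = 120·(-10) − 85·195 = -17775.
∂h/∂x = [(+0.02)·(-10) − (-0.05)·195] / -17775 = -0.0005373
∂h/∂y = [120·(-0.05) − 85·(+0.02)] / -17775 = +0.0004332
Flow = −∇h = (+0.0005373 east, -0.0004332 north), which points southeast.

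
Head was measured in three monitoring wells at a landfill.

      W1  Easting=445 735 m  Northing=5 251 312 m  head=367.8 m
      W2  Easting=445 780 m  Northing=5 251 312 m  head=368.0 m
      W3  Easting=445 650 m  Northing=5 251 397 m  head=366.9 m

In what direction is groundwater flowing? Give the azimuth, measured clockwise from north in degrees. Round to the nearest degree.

Differences from W1: to W2 (Δx, Δy, Δh) = (45, 0, +0.2); to W3 = (-85, 85, -0.9).
Solve a·Δx + b·Δy = Δh: det = 45·85 − (-85)·0 = 3825.
∂h/∂x = [(+0.2)·85 − (-0.9)·0] / 3825 = +0.004444
∂h/∂y = [45·(-0.9) − (-85)·(+0.2)] / 3825 = -0.006144
Flow direction (−∇h) has components (-0.004444 E, +0.006144 N).
Azimuth = atan2(E, N) = atan2(-0.004444, +0.006144) = 324.1° ≈ 324°.

324°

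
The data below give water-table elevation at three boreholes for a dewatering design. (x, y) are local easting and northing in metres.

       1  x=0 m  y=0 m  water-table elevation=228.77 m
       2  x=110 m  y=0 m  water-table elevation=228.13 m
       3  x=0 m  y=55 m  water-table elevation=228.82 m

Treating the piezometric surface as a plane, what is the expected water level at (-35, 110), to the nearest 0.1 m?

∂h/∂x = (228.13 − 228.77) / (110 − 0) = -0.005818
∂h/∂y = (228.82 − 228.77) / (55 − 0) = +0.0009091
h(-35, 110) = 228.77 + (-0.005818)·(-35) + (+0.0009091)·(110) = 228.77 +0.204 +0.100 = 229.074 m.

229.1 m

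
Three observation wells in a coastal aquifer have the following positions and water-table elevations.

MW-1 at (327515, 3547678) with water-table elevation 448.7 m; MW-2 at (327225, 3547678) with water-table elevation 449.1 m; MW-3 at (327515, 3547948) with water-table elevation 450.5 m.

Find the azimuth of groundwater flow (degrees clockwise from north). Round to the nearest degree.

168°

∂h/∂x = (449.1 − 448.7) / (327225 − 327515) = -0.001379
∂h/∂y = (450.5 − 448.7) / (3547948 − 3547678) = +0.006667
Flow direction (−∇h) has components (+0.001379 E, -0.006667 N).
Azimuth = atan2(E, N) = atan2(+0.001379, -0.006667) = 168.3° ≈ 168°.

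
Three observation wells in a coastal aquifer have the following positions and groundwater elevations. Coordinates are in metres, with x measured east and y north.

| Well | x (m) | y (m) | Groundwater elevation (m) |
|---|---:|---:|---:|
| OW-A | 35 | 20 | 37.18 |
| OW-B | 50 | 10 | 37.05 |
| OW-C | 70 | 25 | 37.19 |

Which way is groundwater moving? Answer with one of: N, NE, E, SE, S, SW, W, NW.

Differences from OW-A: to OW-B (Δx, Δy, Δh) = (15, -10, -0.13); to OW-C = (35, 5, +0.01).
Determinant of the coordinate differences = 15·5 − 35·(-10) = 425.
∂h/∂x = [(-0.13)·5 − (+0.01)·(-10)] / 425 = -0.001294
∂h/∂y = [15·(+0.01) − 35·(-0.13)] / 425 = +0.01106
Flow = −∇h = (+0.001294 east, -0.01106 north), which points south.

S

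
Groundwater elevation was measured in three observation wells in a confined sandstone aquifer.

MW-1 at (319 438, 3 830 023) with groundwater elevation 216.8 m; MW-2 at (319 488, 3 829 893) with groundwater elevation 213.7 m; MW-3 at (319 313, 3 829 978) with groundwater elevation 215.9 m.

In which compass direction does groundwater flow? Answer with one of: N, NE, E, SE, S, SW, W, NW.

Three-point gradient (reference MW-1): Δ to MW-2 = (50, -130, -3.1), Δ to MW-3 = (-125, -45, -0.9).
∂h/∂x = -0.001216, ∂h/∂y = +0.02338 (det = -18500).
Flow = −∇h = (+0.001216 east, -0.02338 north), which points south.

S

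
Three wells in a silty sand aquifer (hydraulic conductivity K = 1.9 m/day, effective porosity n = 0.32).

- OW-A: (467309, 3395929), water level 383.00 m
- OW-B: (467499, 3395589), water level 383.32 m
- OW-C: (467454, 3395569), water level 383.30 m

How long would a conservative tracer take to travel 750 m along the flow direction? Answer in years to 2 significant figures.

Taking OW-A as reference: OW-B−OW-A = (190, -340, +0.32); OW-C−OW-A = (145, -360, +0.30).
Solve a·Δx + b·Δy = Δh: det = 190·(-360) − 145·(-340) = -19100.
∂h/∂x = [(+0.32)·(-360) − (+0.30)·(-340)] / -19100 = +0.0006911
∂h/∂y = [190·(+0.30) − 145·(+0.32)] / -19100 = -0.0005550
|∇h| = √(0.0006911² + -0.0005550²) = 0.0008864
Seepage velocity v = K·i/n = 1.9 × 0.0008864 / 0.32 = 0.005263 m/day.
t = 750 / 0.005263 = 1.425e+05 days = 390 years.

390 years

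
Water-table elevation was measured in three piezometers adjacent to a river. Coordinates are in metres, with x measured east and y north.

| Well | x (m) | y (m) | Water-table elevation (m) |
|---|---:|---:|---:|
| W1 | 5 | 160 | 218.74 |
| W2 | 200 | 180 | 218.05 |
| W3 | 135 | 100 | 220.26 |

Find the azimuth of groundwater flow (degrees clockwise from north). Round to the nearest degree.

002°

Taking W1 as reference: W2−W1 = (195, 20, -0.69); W3−W1 = (130, -60, +1.52).
Solve a·Δx + b·Δy = Δh: det = 195·(-60) − 130·20 = -14300.
∂h/∂x = [(-0.69)·(-60) − (+1.52)·20] / -14300 = -0.0007692
∂h/∂y = [195·(+1.52) − 130·(-0.69)] / -14300 = -0.02700
Flow direction (−∇h) has components (+0.0007692 E, +0.02700 N).
Azimuth = atan2(E, N) = atan2(+0.0007692, +0.02700) = 1.6° ≈ 002°.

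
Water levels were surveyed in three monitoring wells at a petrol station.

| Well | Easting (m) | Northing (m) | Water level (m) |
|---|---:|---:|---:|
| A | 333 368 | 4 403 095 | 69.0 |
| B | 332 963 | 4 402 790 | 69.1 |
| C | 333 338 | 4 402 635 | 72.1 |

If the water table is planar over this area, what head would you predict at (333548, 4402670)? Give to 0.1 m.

72.9 m

Taking A as reference: B−A = (-405, -305, +0.1); C−A = (-30, -460, +3.1).
Determinant of the coordinate differences = (-405)·(-460) − (-30)·(-305) = 177150.
∂h/∂x = [(+0.1)·(-460) − (+3.1)·(-305)] / 177150 = +0.005078
∂h/∂y = [(-405)·(+3.1) − (-30)·(+0.1)] / 177150 = -0.007070
h(333548, 4402670) = 69.0 + (+0.005078)·(180) + (-0.007070)·(-425) = 69.0 +0.914 +3.005 = 72.919 m.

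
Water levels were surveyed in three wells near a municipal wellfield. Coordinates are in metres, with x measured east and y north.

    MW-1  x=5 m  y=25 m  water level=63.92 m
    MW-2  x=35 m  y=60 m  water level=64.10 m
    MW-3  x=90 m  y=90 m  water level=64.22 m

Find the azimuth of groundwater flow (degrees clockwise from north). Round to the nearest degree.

With h = a·x + b·y + c and MW-1 as origin, the differences give:
  30·a + 35·b = +0.18
  85·a + 65·b = +0.30
Eliminate b (×65 and ×35, subtract): -1025·a = 1.200 → a = ∂h/∂x = -0.001171
Back-substitute: b = ∂h/∂y = +0.006146.
Flow direction (−∇h) has components (+0.001171 E, -0.006146 N).
Azimuth = atan2(E, N) = atan2(+0.001171, -0.006146) = 169.2° ≈ 169°.

169°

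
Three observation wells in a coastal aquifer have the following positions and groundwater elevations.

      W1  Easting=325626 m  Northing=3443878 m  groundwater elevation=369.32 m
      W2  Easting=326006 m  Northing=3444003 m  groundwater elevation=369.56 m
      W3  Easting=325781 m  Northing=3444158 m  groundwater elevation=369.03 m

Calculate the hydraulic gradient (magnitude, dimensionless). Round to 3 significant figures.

Differences from W1: to W2 (Δx, Δy, Δh) = (380, 125, +0.24); to W3 = (155, 280, -0.29).
Solve a·Δx + b·Δy = Δh: det = 380·280 − 155·125 = 87025.
∂h/∂x = [(+0.24)·280 − (-0.29)·125] / 87025 = +0.001189
∂h/∂y = [380·(-0.29) − 155·(+0.24)] / 87025 = -0.001694
|∇h| = √(0.001189² + -0.001694²) = 0.00207

0.00207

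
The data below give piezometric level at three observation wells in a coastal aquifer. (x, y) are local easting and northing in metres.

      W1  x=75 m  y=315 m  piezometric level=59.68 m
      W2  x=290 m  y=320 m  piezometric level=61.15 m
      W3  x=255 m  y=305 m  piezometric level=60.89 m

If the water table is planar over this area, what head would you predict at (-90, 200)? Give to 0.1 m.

Taking W1 as reference: W2−W1 = (215, 5, +1.47); W3−W1 = (180, -10, +1.21).
Determinant of the coordinate differences = 215·(-10) − 180·5 = -3050.
∂h/∂x = [(+1.47)·(-10) − (+1.21)·5] / -3050 = +0.006803
∂h/∂y = [215·(+1.21) − 180·(+1.47)] / -3050 = +0.001459
h(-90, 200) = 59.68 + (+0.006803)·(-165) + (+0.001459)·(-115) = 59.68 -1.123 -0.168 = 58.390 m.

58.4 m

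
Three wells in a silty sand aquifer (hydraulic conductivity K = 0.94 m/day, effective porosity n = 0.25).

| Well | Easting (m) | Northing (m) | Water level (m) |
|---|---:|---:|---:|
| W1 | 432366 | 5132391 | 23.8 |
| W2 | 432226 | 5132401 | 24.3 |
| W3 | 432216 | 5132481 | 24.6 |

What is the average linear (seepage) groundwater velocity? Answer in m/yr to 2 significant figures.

Taking W1 as reference: W2−W1 = (-140, 10, +0.5); W3−W1 = (-150, 90, +0.8).
Determinant of the coordinate differences = (-140)·90 − (-150)·10 = -11100.
∂h/∂x = [(+0.5)·90 − (+0.8)·10] / -11100 = -0.003333
∂h/∂y = [(-140)·(+0.8) − (-150)·(+0.5)] / -11100 = +0.003333
|∇h| = √(-0.003333² + 0.003333²) = 0.004714
Seepage velocity v = K·i/n = 0.94 × 0.004714 / 0.25 = 0.01772 m/day = 6.472 m/yr.

6.5 m/yr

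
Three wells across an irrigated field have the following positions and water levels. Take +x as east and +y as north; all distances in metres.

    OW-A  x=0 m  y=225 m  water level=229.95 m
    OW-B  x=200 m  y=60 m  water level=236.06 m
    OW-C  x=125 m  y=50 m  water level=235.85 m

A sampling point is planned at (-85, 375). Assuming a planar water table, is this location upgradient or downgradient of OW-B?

downgradient

With h = a·x + b·y + c and OW-A as origin, the differences give:
  200·a + (-165)·b = +6.11
  125·a + (-175)·b = +5.90
Eliminate b (×(-175) and ×(-165), subtract): -14375·a = -95.750 → a = ∂h/∂x = +0.006661
Back-substitute: b = ∂h/∂y = -0.02896.
Head at (-85, 375) = 229.95 + (+0.006661)·(-85) + (-0.02896)·(150) = 225.04 m.
That is lower than the 236.06 m at OW-B, so the point is downgradient.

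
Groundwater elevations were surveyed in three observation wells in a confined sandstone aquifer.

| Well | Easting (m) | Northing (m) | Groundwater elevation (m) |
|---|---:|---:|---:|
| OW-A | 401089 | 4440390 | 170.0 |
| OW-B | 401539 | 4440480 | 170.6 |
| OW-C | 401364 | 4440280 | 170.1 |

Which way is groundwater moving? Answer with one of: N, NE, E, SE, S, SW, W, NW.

Differences from OW-A: to OW-B (Δx, Δy, Δh) = (450, 90, +0.6); to OW-C = (275, -110, +0.1).
Determinant of the coordinate differences = 450·(-110) − 275·90 = -74250.
∂h/∂x = [(+0.6)·(-110) − (+0.1)·90] / -74250 = +0.001010
∂h/∂y = [450·(+0.1) − 275·(+0.6)] / -74250 = +0.001616
Flow = −∇h = (-0.001010 east, -0.001616 north), which points southwest.

SW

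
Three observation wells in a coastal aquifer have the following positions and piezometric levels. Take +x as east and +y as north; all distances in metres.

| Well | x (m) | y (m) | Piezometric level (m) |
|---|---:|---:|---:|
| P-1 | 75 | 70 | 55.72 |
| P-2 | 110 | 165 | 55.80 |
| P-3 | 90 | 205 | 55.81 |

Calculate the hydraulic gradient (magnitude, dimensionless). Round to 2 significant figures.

0.00090

Differences from P-1: to P-2 (Δx, Δy, Δh) = (35, 95, +0.08); to P-3 = (15, 135, +0.09).
Solve a·Δx + b·Δy = Δh: det = 35·135 − 15·95 = 3300.
∂h/∂x = [(+0.08)·135 − (+0.09)·95] / 3300 = +0.0006818
∂h/∂y = [35·(+0.09) − 15·(+0.08)] / 3300 = +0.0005909
|∇h| = √(0.0006818² + 0.0005909²) = 0.0009022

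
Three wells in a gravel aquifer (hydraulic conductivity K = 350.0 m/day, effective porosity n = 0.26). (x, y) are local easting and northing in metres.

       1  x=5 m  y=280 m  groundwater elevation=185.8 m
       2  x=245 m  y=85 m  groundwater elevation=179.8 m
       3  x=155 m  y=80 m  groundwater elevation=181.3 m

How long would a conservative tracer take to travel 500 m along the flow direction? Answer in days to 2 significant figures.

19 days

Taking 1 as reference: 2−1 = (240, -195, -6.0); 3−1 = (150, -200, -4.5).
Determinant of the coordinate differences = 240·(-200) − 150·(-195) = -18750.
∂h/∂x = [(-6.0)·(-200) − (-4.5)·(-195)] / -18750 = -0.01720
∂h/∂y = [240·(-4.5) − 150·(-6.0)] / -18750 = +0.009600
|∇h| = √(-0.01720² + 0.009600²) = 0.0197
Seepage velocity v = K·i/n = 350.0 × 0.0197 / 0.26 = 26.52 m/day.
t = 500 / 26.52 = 18.85 days.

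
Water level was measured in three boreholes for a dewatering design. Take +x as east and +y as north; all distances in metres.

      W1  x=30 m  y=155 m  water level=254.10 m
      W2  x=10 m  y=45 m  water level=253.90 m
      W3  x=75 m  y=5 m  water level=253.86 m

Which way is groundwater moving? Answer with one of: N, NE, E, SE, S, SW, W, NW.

S

Three-point gradient (reference W1): Δ to W2 = (-20, -110, -0.20), Δ to W3 = (45, -150, -0.24).
∂h/∂x = +0.0004528, ∂h/∂y = +0.001736 (det = 7950).
Flow = −∇h = (-0.0004528 east, -0.001736 north), which points south.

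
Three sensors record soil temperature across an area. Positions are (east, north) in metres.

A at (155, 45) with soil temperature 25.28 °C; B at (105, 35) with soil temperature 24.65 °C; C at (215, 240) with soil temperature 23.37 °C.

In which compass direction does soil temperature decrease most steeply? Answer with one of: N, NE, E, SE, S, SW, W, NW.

NW

With T = a·x + b·y + c and A as origin, the differences give:
  (-50)·a + (-10)·b = -0.63
  60·a + 195·b = -1.91
Eliminate b (×195 and ×(-10), subtract): -9150·a = -141.950 → a = ∂T/∂x = +0.01551
Back-substitute: b = ∂T/∂y = -0.01457.
Steepest decrease is along −∇f = (-0.01551 E, +0.01457 N) → northwest.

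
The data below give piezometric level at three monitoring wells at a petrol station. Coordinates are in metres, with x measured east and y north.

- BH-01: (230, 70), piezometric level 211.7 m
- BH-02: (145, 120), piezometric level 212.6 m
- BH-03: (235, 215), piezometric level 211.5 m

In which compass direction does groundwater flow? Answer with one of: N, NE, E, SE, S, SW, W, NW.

E

Differences from BH-01: to BH-02 (Δx, Δy, Δh) = (-85, 50, +0.9); to BH-03 = (5, 145, -0.2).
Determinant of the coordinate differences = (-85)·145 − 5·50 = -12575.
∂h/∂x = [(+0.9)·145 − (-0.2)·50] / -12575 = -0.01117
∂h/∂y = [(-85)·(-0.2) − 5·(+0.9)] / -12575 = -0.0009940
Flow = −∇h = (+0.01117 east, +0.0009940 north), which points east.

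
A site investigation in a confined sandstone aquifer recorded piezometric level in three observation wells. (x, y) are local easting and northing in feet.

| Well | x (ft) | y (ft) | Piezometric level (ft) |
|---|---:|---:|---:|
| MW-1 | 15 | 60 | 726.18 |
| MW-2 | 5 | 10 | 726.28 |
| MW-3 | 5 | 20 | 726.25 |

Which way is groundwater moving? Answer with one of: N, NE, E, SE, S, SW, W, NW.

With h = a·x + b·y + c and MW-1 as origin, the differences give:
  (-10)·a + (-50)·b = +0.10
  (-10)·a + (-40)·b = +0.07
Eliminate b (×(-40) and ×(-50), subtract): -100·a = -0.500 → a = ∂h/∂x = +0.005000
Back-substitute: b = ∂h/∂y = -0.003000.
Flow = −∇h = (-0.005000 east, +0.003000 north), which points northwest.

NW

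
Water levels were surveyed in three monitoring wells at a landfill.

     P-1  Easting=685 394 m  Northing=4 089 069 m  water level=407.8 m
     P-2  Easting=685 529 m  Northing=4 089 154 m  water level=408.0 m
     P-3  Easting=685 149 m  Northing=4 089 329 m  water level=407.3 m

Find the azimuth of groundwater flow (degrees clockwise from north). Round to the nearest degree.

281°

With h = a·x + b·y + c and P-1 as origin, the differences give:
  135·a + 85·b = +0.2
  (-245)·a + 260·b = -0.5
Eliminate b (×260 and ×85, subtract): 55925·a = 94.50 → a = ∂h/∂x = +0.001690
Back-substitute: b = ∂h/∂y = -0.0003308.
Flow direction (−∇h) has components (-0.001690 E, +0.0003308 N).
Azimuth = atan2(E, N) = atan2(-0.001690, +0.0003308) = 281.1° ≈ 281°.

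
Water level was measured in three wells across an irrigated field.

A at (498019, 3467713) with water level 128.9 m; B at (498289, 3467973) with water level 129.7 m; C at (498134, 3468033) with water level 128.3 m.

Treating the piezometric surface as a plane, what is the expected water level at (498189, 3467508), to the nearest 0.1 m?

Taking A as reference: B−A = (270, 260, +0.8); C−A = (115, 320, -0.6).
Solve a·Δx + b·Δy = Δh: det = 270·320 − 115·260 = 56500.
∂h/∂x = [(+0.8)·320 − (-0.6)·260] / 56500 = +0.007292
∂h/∂y = [270·(-0.6) − 115·(+0.8)] / 56500 = -0.004496
h(498189, 3467508) = 128.9 + (+0.007292)·(170) + (-0.004496)·(-205) = 128.9 +1.240 +0.922 = 131.061 m.

131.1 m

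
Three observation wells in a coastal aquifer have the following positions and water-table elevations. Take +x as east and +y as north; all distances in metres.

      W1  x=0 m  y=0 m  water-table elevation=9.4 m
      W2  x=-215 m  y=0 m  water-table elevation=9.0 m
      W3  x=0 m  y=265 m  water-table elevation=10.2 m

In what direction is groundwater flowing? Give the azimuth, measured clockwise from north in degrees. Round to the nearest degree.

212°

∂h/∂x = (9.0 − 9.4) / (-215 − 0) = +0.001860
∂h/∂y = (10.2 − 9.4) / (265 − 0) = +0.003019
Flow direction (−∇h) has components (-0.001860 E, -0.003019 N).
Azimuth = atan2(E, N) = atan2(-0.001860, -0.003019) = 211.6° ≈ 212°.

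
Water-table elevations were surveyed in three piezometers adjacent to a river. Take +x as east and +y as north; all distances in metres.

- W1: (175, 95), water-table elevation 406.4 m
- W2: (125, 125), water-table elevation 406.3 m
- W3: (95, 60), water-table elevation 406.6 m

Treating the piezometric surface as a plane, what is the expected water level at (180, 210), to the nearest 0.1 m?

Taking W1 as reference: W2−W1 = (-50, 30, -0.1); W3−W1 = (-80, -35, +0.2).
Solve a·Δx + b·Δy = Δh: det = (-50)·(-35) − (-80)·30 = 4150.
∂h/∂x = [(-0.1)·(-35) − (+0.2)·30] / 4150 = -0.0006024
∂h/∂y = [(-50)·(+0.2) − (-80)·(-0.1)] / 4150 = -0.004337
h(180, 210) = 406.4 + (-0.0006024)·(5) + (-0.004337)·(115) = 406.4 -0.003 -0.499 = 405.898 m.

405.9 m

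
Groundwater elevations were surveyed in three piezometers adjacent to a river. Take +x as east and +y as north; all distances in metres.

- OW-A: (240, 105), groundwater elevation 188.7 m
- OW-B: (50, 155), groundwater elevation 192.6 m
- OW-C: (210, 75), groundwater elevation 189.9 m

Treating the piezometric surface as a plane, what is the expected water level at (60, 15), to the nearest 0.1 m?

194.5 m

With h = a·x + b·y + c and OW-A as origin, the differences give:
  (-190)·a + 50·b = +3.9
  (-30)·a + (-30)·b = +1.2
Eliminate b (×(-30) and ×50, subtract): 7200·a = -177.00 → a = ∂h/∂x = -0.02458
Back-substitute: b = ∂h/∂y = -0.01542.
h(60, 15) = 188.7 + (-0.02458)·(-180) + (-0.01542)·(-90) = 188.7 +4.425 +1.388 = 194.513 m.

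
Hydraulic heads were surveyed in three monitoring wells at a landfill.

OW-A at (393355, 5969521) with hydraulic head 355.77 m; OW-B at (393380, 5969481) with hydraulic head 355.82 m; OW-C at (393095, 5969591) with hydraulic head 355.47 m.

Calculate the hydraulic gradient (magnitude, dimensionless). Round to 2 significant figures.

0.0012

Differences from OW-A: to OW-B (Δx, Δy, Δh) = (25, -40, +0.05); to OW-C = (-260, 70, -0.30).
Solve a·Δx + b·Δy = Δh: det = 25·70 − (-260)·(-40) = -8650.
∂h/∂x = [(+0.05)·70 − (-0.30)·(-40)] / -8650 = +0.0009827
∂h/∂y = [25·(-0.30) − (-260)·(+0.05)] / -8650 = -0.0006358
|∇h| = √(0.0009827² + -0.0006358²) = 0.00117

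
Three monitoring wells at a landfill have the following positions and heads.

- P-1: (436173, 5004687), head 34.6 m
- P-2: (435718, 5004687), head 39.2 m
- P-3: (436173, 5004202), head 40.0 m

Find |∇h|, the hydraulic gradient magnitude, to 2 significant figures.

∂h/∂x = (39.2 − 34.6) / (435718 − 436173) = -0.01011
∂h/∂y = (40.0 − 34.6) / (5004202 − 5004687) = -0.01113
|∇h| = √(-0.01011² + -0.01113²) = 0.01504

0.015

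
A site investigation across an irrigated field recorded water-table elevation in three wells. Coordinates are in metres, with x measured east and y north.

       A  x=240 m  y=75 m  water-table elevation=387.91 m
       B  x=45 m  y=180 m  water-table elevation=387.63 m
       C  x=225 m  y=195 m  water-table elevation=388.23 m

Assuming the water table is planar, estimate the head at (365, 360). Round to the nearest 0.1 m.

389.2 m

Taking A as reference: B−A = (-195, 105, -0.28); C−A = (-15, 120, +0.32).
Determinant of the coordinate differences = (-195)·120 − (-15)·105 = -21825.
∂h/∂x = [(-0.28)·120 − (+0.32)·105] / -21825 = +0.003079
∂h/∂y = [(-195)·(+0.32) − (-15)·(-0.28)] / -21825 = +0.003052
h(365, 360) = 387.91 + (+0.003079)·(125) + (+0.003052)·(285) = 387.91 +0.385 +0.870 = 389.165 m.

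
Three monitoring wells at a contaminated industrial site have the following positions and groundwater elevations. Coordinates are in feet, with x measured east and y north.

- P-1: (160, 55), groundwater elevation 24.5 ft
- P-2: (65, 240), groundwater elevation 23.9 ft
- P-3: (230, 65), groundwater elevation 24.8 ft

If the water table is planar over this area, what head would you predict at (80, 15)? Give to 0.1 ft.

24.2 ft

Three-point gradient (reference P-1): Δ to P-2 = (-95, 185, -0.6), Δ to P-3 = (70, 10, +0.3).
∂h/∂x = +0.004424, ∂h/∂y = -0.0009712 (det = -13900).
h(80, 15) = 24.5 + (+0.004424)·(-80) + (-0.0009712)·(-40) = 24.5 -0.354 +0.039 = 24.185 ft.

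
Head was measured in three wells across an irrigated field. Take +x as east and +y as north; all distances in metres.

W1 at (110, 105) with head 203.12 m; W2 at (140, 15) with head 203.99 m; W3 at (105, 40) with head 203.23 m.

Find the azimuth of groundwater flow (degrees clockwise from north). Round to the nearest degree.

279°

Three-point gradient (reference W1): Δ to W2 = (30, -90, +0.87), Δ to W3 = (-5, -65, +0.11).
∂h/∂x = +0.01944, ∂h/∂y = -0.003187 (det = -2400).
Flow direction (−∇h) has components (-0.01944 E, +0.003187 N).
Azimuth = atan2(E, N) = atan2(-0.01944, +0.003187) = 279.3° ≈ 279°.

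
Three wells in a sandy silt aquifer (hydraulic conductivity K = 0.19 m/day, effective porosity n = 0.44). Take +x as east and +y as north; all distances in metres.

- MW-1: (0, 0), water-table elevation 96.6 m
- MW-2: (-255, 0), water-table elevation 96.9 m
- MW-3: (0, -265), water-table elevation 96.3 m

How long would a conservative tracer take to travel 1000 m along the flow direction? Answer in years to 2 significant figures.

∂h/∂x = (96.9 − 96.6) / (-255 − 0) = -0.001176
∂h/∂y = (96.3 − 96.6) / (-265 − 0) = +0.001132
|∇h| = √(-0.001176² + 0.001132²) = 0.001632
Seepage velocity v = K·i/n = 0.19 × 0.001632 / 0.44 = 0.0007047 m/day.
t = 1000 / 0.0007047 = 1.419e+06 days = 3.89e+03 years.

3900 years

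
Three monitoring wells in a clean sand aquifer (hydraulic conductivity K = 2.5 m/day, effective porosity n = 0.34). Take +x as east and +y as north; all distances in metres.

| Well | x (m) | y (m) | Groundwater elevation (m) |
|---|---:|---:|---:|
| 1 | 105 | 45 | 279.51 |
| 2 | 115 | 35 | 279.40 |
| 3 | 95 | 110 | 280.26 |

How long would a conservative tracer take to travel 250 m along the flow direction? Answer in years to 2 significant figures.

8.0 years

With h = a·x + b·y + c and 1 as origin, the differences give:
  10·a + (-10)·b = -0.11
  (-10)·a + 65·b = +0.75
Eliminate b (×65 and ×(-10), subtract): 550·a = 0.350 → a = ∂h/∂x = +0.0006364
Back-substitute: b = ∂h/∂y = +0.01164.
|∇h| = √(0.0006364² + 0.01164²) = 0.01166
Seepage velocity v = K·i/n = 2.5 × 0.01166 / 0.34 = 0.08574 m/day.
t = 250 / 0.08574 = 2916 days = 7.98 years.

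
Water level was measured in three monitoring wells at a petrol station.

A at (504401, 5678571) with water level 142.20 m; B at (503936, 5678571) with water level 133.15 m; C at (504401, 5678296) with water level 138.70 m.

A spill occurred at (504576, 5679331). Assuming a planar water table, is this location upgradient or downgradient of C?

upgradient

∂h/∂x = (133.15 − 142.20) / (503936 − 504401) = +0.01946
∂h/∂y = (138.70 − 142.20) / (5678296 − 5678571) = +0.01273
Head at (504576, 5679331) = 142.20 + (+0.01946)·(175) + (+0.01273)·(760) = 155.28 m.
That is higher than the 138.70 m at C, so the point is upgradient.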